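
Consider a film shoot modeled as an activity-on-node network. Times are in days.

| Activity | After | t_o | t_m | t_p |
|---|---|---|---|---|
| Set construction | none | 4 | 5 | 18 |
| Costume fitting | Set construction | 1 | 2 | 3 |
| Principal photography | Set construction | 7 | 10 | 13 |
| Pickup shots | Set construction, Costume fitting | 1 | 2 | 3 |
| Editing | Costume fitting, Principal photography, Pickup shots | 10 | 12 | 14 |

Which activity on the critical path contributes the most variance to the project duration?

te_Set construction = (4 + 4·5 + 18)/6 = 42/6 = 7; σ²_Set construction = ((18−4)/6)² = 5.444
te_Costume fitting = (1 + 4·2 + 3)/6 = 12/6 = 2; σ²_Costume fitting = ((3−1)/6)² = 0.111
te_Principal photography = (7 + 4·10 + 13)/6 = 60/6 = 10; σ²_Principal photography = ((13−7)/6)² = 1.000
te_Pickup shots = (1 + 4·2 + 3)/6 = 12/6 = 2; σ²_Pickup shots = ((3−1)/6)² = 0.111
te_Editing = (10 + 4·12 + 14)/6 = 72/6 = 12; σ²_Editing = ((14−10)/6)² = 0.444

Forward pass:
ES_Set construction = 0; EF_Set construction = 7
ES_Costume fitting = 7; EF_Costume fitting = 7+2 = 9
ES_Principal photography = 7; EF_Principal photography = 7+10 = 17
ES_Pickup shots = max(EF_Set construction=7, EF_Costume fitting=9) = 9; EF_Pickup shots = 9+2 = 11
ES_Editing = max(EF_Costume fitting=9, EF_Principal photography=17, EF_Pickup shots=11) = 17; EF_Editing = 17+12 = 29
Expected project duration μ = 29 days. Critical path: Set construction → Principal photography → Editing.

Variances on critical path: σ²_Set construction=5.444, σ²_Principal photography=1.000, σ²_Editing=0.444.
Largest is σ²_Set construction = 5.444.

Set construction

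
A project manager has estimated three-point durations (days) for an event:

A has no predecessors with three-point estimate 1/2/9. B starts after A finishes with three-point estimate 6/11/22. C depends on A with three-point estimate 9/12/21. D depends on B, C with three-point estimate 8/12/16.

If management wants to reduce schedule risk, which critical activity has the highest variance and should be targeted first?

C

te_A = (1 + 4·2 + 9)/6 = 18/6 = 3; σ²_A = ((9−1)/6)² = 1.778
te_B = (6 + 4·11 + 22)/6 = 72/6 = 12; σ²_B = ((22−6)/6)² = 7.111
te_C = (9 + 4·12 + 21)/6 = 78/6 = 13; σ²_C = ((21−9)/6)² = 4.000
te_D = (8 + 4·12 + 16)/6 = 72/6 = 12; σ²_D = ((16−8)/6)² = 1.778

Forward pass:
ES_A = 0; EF_A = 3
ES_B = 3; EF_B = 3+12 = 15
ES_C = 3; EF_C = 3+13 = 16
ES_D = max(EF_B=15, EF_C=16) = 16; EF_D = 16+12 = 28
Expected project duration μ = 28 days. Critical path: A → C → D.

Variances on critical path: σ²_A=1.778, σ²_C=4.000, σ²_D=1.778.
Largest is σ²_C = 4.000.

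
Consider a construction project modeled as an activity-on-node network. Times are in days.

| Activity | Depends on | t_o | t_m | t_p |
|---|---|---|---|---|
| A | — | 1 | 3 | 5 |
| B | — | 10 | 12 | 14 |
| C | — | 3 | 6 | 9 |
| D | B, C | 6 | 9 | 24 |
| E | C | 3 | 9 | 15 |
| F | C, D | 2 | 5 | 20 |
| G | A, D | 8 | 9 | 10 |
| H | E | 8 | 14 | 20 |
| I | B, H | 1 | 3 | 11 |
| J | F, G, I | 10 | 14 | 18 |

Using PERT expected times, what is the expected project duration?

te_A = (1 + 4·3 + 5)/6 = 18/6 = 3
te_B = (10 + 4·12 + 14)/6 = 72/6 = 12
te_C = (3 + 4·6 + 9)/6 = 36/6 = 6
te_D = (6 + 4·9 + 24)/6 = 66/6 = 11
te_E = (3 + 4·9 + 15)/6 = 54/6 = 9
te_F = (2 + 4·5 + 20)/6 = 42/6 = 7
te_G = (8 + 4·9 + 10)/6 = 54/6 = 9
te_H = (8 + 4·14 + 20)/6 = 84/6 = 14
te_I = (1 + 4·3 + 11)/6 = 24/6 = 4
te_J = (10 + 4·14 + 18)/6 = 84/6 = 14

Forward pass:
ES_A = 0; EF_A = 3
ES_B = 0; EF_B = 12
ES_C = 0; EF_C = 6
ES_D = max(EF_B=12, EF_C=6) = 12; EF_D = 12+11 = 23
ES_E = 6; EF_E = 6+9 = 15
ES_F = max(EF_C=6, EF_D=23) = 23; EF_F = 23+7 = 30
ES_G = max(EF_A=3, EF_D=23) = 23; EF_G = 23+9 = 32
ES_H = 15; EF_H = 15+14 = 29
ES_I = max(EF_B=12, EF_H=29) = 29; EF_I = 29+4 = 33
ES_J = max(EF_F=30, EF_G=32, EF_I=33) = 33; EF_J = 33+14 = 47
Expected project duration μ = 47 days. Critical path: C → E → H → I → J.

47 days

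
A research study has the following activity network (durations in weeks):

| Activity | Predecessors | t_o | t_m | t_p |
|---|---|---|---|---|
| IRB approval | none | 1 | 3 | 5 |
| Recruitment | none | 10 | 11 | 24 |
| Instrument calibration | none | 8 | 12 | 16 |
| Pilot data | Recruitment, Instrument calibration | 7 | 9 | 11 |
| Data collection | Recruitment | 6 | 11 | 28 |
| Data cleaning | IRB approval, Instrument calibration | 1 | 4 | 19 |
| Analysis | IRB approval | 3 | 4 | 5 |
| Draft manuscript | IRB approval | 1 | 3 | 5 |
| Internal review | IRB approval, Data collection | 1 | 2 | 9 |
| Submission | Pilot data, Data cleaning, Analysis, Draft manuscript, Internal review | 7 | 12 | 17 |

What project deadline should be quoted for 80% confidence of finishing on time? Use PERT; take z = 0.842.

45.1 weeks

te_IRB approval = (1 + 4·3 + 5)/6 = 18/6 = 3; σ²_IRB approval = ((5−1)/6)² = 0.444
te_Recruitment = (10 + 4·11 + 24)/6 = 78/6 = 13; σ²_Recruitment = ((24−10)/6)² = 5.444
te_Instrument calibration = (8 + 4·12 + 16)/6 = 72/6 = 12; σ²_Instrument calibration = ((16−8)/6)² = 1.778
te_Pilot data = (7 + 4·9 + 11)/6 = 54/6 = 9; σ²_Pilot data = ((11−7)/6)² = 0.444
te_Data collection = (6 + 4·11 + 28)/6 = 78/6 = 13; σ²_Data collection = ((28−6)/6)² = 13.444
te_Data cleaning = (1 + 4·4 + 19)/6 = 36/6 = 6; σ²_Data cleaning = ((19−1)/6)² = 9.000
te_Analysis = (3 + 4·4 + 5)/6 = 24/6 = 4; σ²_Analysis = ((5−3)/6)² = 0.111
te_Draft manuscript = (1 + 4·3 + 5)/6 = 18/6 = 3; σ²_Draft manuscript = ((5−1)/6)² = 0.444
te_Internal review = (1 + 4·2 + 9)/6 = 18/6 = 3; σ²_Internal review = ((9−1)/6)² = 1.778
te_Submission = (7 + 4·12 + 17)/6 = 72/6 = 12; σ²_Submission = ((17−7)/6)² = 2.778

Forward pass:
ES_IRB approval = 0; EF_IRB approval = 3
ES_Recruitment = 0; EF_Recruitment = 13
ES_Instrument calibration = 0; EF_Instrument calibration = 12
ES_Pilot data = max(EF_Recruitment=13, EF_Instrument calibration=12) = 13; EF_Pilot data = 13+9 = 22
ES_Data collection = 13; EF_Data collection = 13+13 = 26
ES_Data cleaning = max(EF_IRB approval=3, EF_Instrument calibration=12) = 12; EF_Data cleaning = 12+6 = 18
ES_Analysis = 3; EF_Analysis = 3+4 = 7
ES_Draft manuscript = 3; EF_Draft manuscript = 3+3 = 6
ES_Internal review = max(EF_IRB approval=3, EF_Data collection=26) = 26; EF_Internal review = 26+3 = 29
ES_Submission = max(EF_Pilot data=22, EF_Data cleaning=18, EF_Analysis=7, EF_Draft manuscript=6, EF_Internal review=29) = 29; EF_Submission = 29+12 = 41
Expected project duration μ = 41 weeks. Critical path: Recruitment → Data collection → Internal review → Submission.

Variance along critical path = 5.444 + 13.444 + 1.778 + 2.778 = 23.444; σ = 4.842 weeks.
D = μ + z·σ = 41 + 0.842·4.842 = 45.1 weeks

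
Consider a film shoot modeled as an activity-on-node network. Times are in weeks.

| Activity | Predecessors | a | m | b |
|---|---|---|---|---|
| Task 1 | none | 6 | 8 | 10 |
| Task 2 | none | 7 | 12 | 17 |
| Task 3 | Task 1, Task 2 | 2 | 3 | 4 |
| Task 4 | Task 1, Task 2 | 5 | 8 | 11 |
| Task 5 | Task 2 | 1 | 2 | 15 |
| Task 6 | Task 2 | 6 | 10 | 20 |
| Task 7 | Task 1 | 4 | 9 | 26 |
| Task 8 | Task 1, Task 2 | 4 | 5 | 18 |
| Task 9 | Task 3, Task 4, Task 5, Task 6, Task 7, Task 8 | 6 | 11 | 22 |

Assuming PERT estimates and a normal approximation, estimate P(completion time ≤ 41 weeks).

0.937

te_Task 1 = (6 + 4·8 + 10)/6 = 48/6 = 8; σ²_Task 1 = ((10−6)/6)² = 0.444
te_Task 2 = (7 + 4·12 + 17)/6 = 72/6 = 12; σ²_Task 2 = ((17−7)/6)² = 2.778
te_Task 3 = (2 + 4·3 + 4)/6 = 18/6 = 3; σ²_Task 3 = ((4−2)/6)² = 0.111
te_Task 4 = (5 + 4·8 + 11)/6 = 48/6 = 8; σ²_Task 4 = ((11−5)/6)² = 1.000
te_Task 5 = (1 + 4·2 + 15)/6 = 24/6 = 4; σ²_Task 5 = ((15−1)/6)² = 5.444
te_Task 6 = (6 + 4·10 + 20)/6 = 66/6 = 11; σ²_Task 6 = ((20−6)/6)² = 5.444
te_Task 7 = (4 + 4·9 + 26)/6 = 66/6 = 11; σ²_Task 7 = ((26−4)/6)² = 13.444
te_Task 8 = (4 + 4·5 + 18)/6 = 42/6 = 7; σ²_Task 8 = ((18−4)/6)² = 5.444
te_Task 9 = (6 + 4·11 + 22)/6 = 72/6 = 12; σ²_Task 9 = ((22−6)/6)² = 7.111

Forward pass:
ES_Task 1 = 0; EF_Task 1 = 8
ES_Task 2 = 0; EF_Task 2 = 12
ES_Task 3 = max(EF_Task 1=8, EF_Task 2=12) = 12; EF_Task 3 = 12+3 = 15
ES_Task 4 = max(EF_Task 1=8, EF_Task 2=12) = 12; EF_Task 4 = 12+8 = 20
ES_Task 5 = 12; EF_Task 5 = 12+4 = 16
ES_Task 6 = 12; EF_Task 6 = 12+11 = 23
ES_Task 7 = 8; EF_Task 7 = 8+11 = 19
ES_Task 8 = max(EF_Task 1=8, EF_Task 2=12) = 12; EF_Task 8 = 12+7 = 19
ES_Task 9 = max(EF_Task 3=15, EF_Task 4=20, EF_Task 5=16, EF_Task 6=23, EF_Task 7=19, EF_Task 8=19) = 23; EF_Task 9 = 23+12 = 35
Expected project duration μ = 35 weeks. Critical path: Task 2 → Task 6 → Task 9.

Variance along critical path = 2.778 + 5.444 + 7.111 = 15.333; σ = √15.333 = 3.916 weeks.
Z = (41 − 35) / 3.916 = 1.532
P(T ≤ 41) = Φ(1.532) ≈ 0.937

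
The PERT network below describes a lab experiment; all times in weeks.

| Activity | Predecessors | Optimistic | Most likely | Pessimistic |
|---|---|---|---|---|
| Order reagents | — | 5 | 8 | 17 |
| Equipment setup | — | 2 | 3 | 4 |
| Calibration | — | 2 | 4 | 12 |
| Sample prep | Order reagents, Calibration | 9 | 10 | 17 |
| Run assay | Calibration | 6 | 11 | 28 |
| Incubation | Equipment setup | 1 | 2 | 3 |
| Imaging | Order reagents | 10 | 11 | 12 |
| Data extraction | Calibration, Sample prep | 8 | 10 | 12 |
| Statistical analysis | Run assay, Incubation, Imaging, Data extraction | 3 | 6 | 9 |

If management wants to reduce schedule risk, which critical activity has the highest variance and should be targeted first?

Order reagents

te_Order reagents = (5 + 4·8 + 17)/6 = 54/6 = 9; σ²_Order reagents = ((17−5)/6)² = 4.000
te_Equipment setup = (2 + 4·3 + 4)/6 = 18/6 = 3; σ²_Equipment setup = ((4−2)/6)² = 0.111
te_Calibration = (2 + 4·4 + 12)/6 = 30/6 = 5; σ²_Calibration = ((12−2)/6)² = 2.778
te_Sample prep = (9 + 4·10 + 17)/6 = 66/6 = 11; σ²_Sample prep = ((17−9)/6)² = 1.778
te_Run assay = (6 + 4·11 + 28)/6 = 78/6 = 13; σ²_Run assay = ((28−6)/6)² = 13.444
te_Incubation = (1 + 4·2 + 3)/6 = 12/6 = 2; σ²_Incubation = ((3−1)/6)² = 0.111
te_Imaging = (10 + 4·11 + 12)/6 = 66/6 = 11; σ²_Imaging = ((12−10)/6)² = 0.111
te_Data extraction = (8 + 4·10 + 12)/6 = 60/6 = 10; σ²_Data extraction = ((12−8)/6)² = 0.444
te_Statistical analysis = (3 + 4·6 + 9)/6 = 36/6 = 6; σ²_Statistical analysis = ((9−3)/6)² = 1.000

Forward pass:
ES_Order reagents = 0; EF_Order reagents = 9
ES_Equipment setup = 0; EF_Equipment setup = 3
ES_Calibration = 0; EF_Calibration = 5
ES_Sample prep = max(EF_Order reagents=9, EF_Calibration=5) = 9; EF_Sample prep = 9+11 = 20
ES_Run assay = 5; EF_Run assay = 5+13 = 18
ES_Incubation = 3; EF_Incubation = 3+2 = 5
ES_Imaging = 9; EF_Imaging = 9+11 = 20
ES_Data extraction = max(EF_Calibration=5, EF_Sample prep=20) = 20; EF_Data extraction = 20+10 = 30
ES_Statistical analysis = max(EF_Run assay=18, EF_Incubation=5, EF_Imaging=20, EF_Data extraction=30) = 30; EF_Statistical analysis = 30+6 = 36
Expected project duration μ = 36 weeks. Critical path: Order reagents → Sample prep → Data extraction → Statistical analysis.

Variances on critical path: σ²_Order reagents=4.000, σ²_Sample prep=1.778, σ²_Data extraction=0.444, σ²_Statistical analysis=1.000.
Largest is σ²_Order reagents = 4.000.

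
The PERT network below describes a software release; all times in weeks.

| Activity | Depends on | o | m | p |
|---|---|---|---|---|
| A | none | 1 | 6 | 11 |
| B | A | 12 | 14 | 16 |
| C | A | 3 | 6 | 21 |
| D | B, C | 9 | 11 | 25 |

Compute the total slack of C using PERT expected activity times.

6 weeks

te_A = (1 + 4·6 + 11)/6 = 36/6 = 6
te_B = (12 + 4·14 + 16)/6 = 84/6 = 14
te_C = (3 + 4·6 + 21)/6 = 48/6 = 8
te_D = (9 + 4·11 + 25)/6 = 78/6 = 13

Forward pass:
ES_A = 0; EF_A = 6
ES_B = 6; EF_B = 6+14 = 20
ES_C = 6; EF_C = 6+8 = 14
ES_D = max(EF_B=20, EF_C=14) = 20; EF_D = 20+13 = 33
Expected project duration μ = 33 weeks. Critical path: A → B → D.

Backward pass:
LF_D = 33; LS_D = 33−13 = 20
LF_C = LS_D = 20; LS_C = 20−8 = 12
LF_B = LS_D = 20; LS_B = 20−14 = 6
LF_A = min(LS_B=6, LS_C=12) = 6; LS_A = 6−6 = 0
Slack_C = LS_C − ES_C = 12 − 6 = 6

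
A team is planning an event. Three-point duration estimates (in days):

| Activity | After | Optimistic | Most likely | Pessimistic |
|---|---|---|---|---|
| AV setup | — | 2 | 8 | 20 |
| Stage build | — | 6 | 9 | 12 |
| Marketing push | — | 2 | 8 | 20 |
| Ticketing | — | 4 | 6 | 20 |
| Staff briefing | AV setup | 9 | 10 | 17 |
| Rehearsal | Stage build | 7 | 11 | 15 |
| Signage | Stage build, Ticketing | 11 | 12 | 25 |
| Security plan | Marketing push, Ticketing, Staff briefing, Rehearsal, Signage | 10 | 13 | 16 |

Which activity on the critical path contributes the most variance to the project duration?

Signage

te_AV setup = (2 + 4·8 + 20)/6 = 54/6 = 9; σ²_AV setup = ((20−2)/6)² = 9.000
te_Stage build = (6 + 4·9 + 12)/6 = 54/6 = 9; σ²_Stage build = ((12−6)/6)² = 1.000
te_Marketing push = (2 + 4·8 + 20)/6 = 54/6 = 9; σ²_Marketing push = ((20−2)/6)² = 9.000
te_Ticketing = (4 + 4·6 + 20)/6 = 48/6 = 8; σ²_Ticketing = ((20−4)/6)² = 7.111
te_Staff briefing = (9 + 4·10 + 17)/6 = 66/6 = 11; σ²_Staff briefing = ((17−9)/6)² = 1.778
te_Rehearsal = (7 + 4·11 + 15)/6 = 66/6 = 11; σ²_Rehearsal = ((15−7)/6)² = 1.778
te_Signage = (11 + 4·12 + 25)/6 = 84/6 = 14; σ²_Signage = ((25−11)/6)² = 5.444
te_Security plan = (10 + 4·13 + 16)/6 = 78/6 = 13; σ²_Security plan = ((16−10)/6)² = 1.000

Forward pass:
ES_AV setup = 0; EF_AV setup = 9
ES_Stage build = 0; EF_Stage build = 9
ES_Marketing push = 0; EF_Marketing push = 9
ES_Ticketing = 0; EF_Ticketing = 8
ES_Staff briefing = 9; EF_Staff briefing = 9+11 = 20
ES_Rehearsal = 9; EF_Rehearsal = 9+11 = 20
ES_Signage = max(EF_Stage build=9, EF_Ticketing=8) = 9; EF_Signage = 9+14 = 23
ES_Security plan = max(EF_Marketing push=9, EF_Ticketing=8, EF_Staff briefing=20, EF_Rehearsal=20, EF_Signage=23) = 23; EF_Security plan = 23+13 = 36
Expected project duration μ = 36 days. Critical path: Stage build → Signage → Security plan.

Variances on critical path: σ²_Stage build=1.000, σ²_Signage=5.444, σ²_Security plan=1.000.
Largest is σ²_Signage = 5.444.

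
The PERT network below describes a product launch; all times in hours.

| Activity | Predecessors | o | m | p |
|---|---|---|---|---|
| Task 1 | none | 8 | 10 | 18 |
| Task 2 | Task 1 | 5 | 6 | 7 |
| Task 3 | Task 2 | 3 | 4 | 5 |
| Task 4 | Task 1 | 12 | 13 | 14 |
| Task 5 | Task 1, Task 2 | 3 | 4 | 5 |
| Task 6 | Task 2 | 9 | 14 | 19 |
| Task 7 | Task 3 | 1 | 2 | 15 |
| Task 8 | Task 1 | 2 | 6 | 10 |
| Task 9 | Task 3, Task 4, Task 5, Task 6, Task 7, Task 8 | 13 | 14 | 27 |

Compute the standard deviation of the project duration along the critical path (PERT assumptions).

te_Task 1 = (8 + 4·10 + 18)/6 = 66/6 = 11; σ²_Task 1 = ((18−8)/6)² = 2.778
te_Task 2 = (5 + 4·6 + 7)/6 = 36/6 = 6; σ²_Task 2 = ((7−5)/6)² = 0.111
te_Task 3 = (3 + 4·4 + 5)/6 = 24/6 = 4; σ²_Task 3 = ((5−3)/6)² = 0.111
te_Task 4 = (12 + 4·13 + 14)/6 = 78/6 = 13; σ²_Task 4 = ((14−12)/6)² = 0.111
te_Task 5 = (3 + 4·4 + 5)/6 = 24/6 = 4; σ²_Task 5 = ((5−3)/6)² = 0.111
te_Task 6 = (9 + 4·14 + 19)/6 = 84/6 = 14; σ²_Task 6 = ((19−9)/6)² = 2.778
te_Task 7 = (1 + 4·2 + 15)/6 = 24/6 = 4; σ²_Task 7 = ((15−1)/6)² = 5.444
te_Task 8 = (2 + 4·6 + 10)/6 = 36/6 = 6; σ²_Task 8 = ((10−2)/6)² = 1.778
te_Task 9 = (13 + 4·14 + 27)/6 = 96/6 = 16; σ²_Task 9 = ((27−13)/6)² = 5.444

Forward pass:
ES_Task 1 = 0; EF_Task 1 = 11
ES_Task 2 = 11; EF_Task 2 = 11+6 = 17
ES_Task 3 = 17; EF_Task 3 = 17+4 = 21
ES_Task 4 = 11; EF_Task 4 = 11+13 = 24
ES_Task 5 = max(EF_Task 1=11, EF_Task 2=17) = 17; EF_Task 5 = 17+4 = 21
ES_Task 6 = 17; EF_Task 6 = 17+14 = 31
ES_Task 7 = 21; EF_Task 7 = 21+4 = 25
ES_Task 8 = 11; EF_Task 8 = 11+6 = 17
ES_Task 9 = max(EF_Task 3=21, EF_Task 4=24, EF_Task 5=21, EF_Task 6=31, EF_Task 7=25, EF_Task 8=17) = 31; EF_Task 9 = 31+16 = 47
Expected project duration μ = 47 hours. Critical path: Task 1 → Task 2 → Task 6 → Task 9.

Variance along critical path = 2.778 + 0.111 + 2.778 + 5.444 = 11.111
σ = √11.111 = 3.333 hours

3.33 hours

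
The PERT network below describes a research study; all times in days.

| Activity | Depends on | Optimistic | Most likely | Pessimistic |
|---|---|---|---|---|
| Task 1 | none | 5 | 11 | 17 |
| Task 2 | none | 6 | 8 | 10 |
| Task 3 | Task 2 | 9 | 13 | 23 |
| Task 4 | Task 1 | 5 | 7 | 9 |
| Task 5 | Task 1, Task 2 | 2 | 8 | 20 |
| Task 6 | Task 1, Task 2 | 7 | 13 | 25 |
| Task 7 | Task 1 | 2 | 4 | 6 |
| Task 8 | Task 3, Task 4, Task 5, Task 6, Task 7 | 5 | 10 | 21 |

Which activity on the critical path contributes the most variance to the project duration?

te_Task 1 = (5 + 4·11 + 17)/6 = 66/6 = 11; σ²_Task 1 = ((17−5)/6)² = 4.000
te_Task 2 = (6 + 4·8 + 10)/6 = 48/6 = 8; σ²_Task 2 = ((10−6)/6)² = 0.444
te_Task 3 = (9 + 4·13 + 23)/6 = 84/6 = 14; σ²_Task 3 = ((23−9)/6)² = 5.444
te_Task 4 = (5 + 4·7 + 9)/6 = 42/6 = 7; σ²_Task 4 = ((9−5)/6)² = 0.444
te_Task 5 = (2 + 4·8 + 20)/6 = 54/6 = 9; σ²_Task 5 = ((20−2)/6)² = 9.000
te_Task 6 = (7 + 4·13 + 25)/6 = 84/6 = 14; σ²_Task 6 = ((25−7)/6)² = 9.000
te_Task 7 = (2 + 4·4 + 6)/6 = 24/6 = 4; σ²_Task 7 = ((6−2)/6)² = 0.444
te_Task 8 = (5 + 4·10 + 21)/6 = 66/6 = 11; σ²_Task 8 = ((21−5)/6)² = 7.111

Forward pass:
ES_Task 1 = 0; EF_Task 1 = 11
ES_Task 2 = 0; EF_Task 2 = 8
ES_Task 3 = 8; EF_Task 3 = 8+14 = 22
ES_Task 4 = 11; EF_Task 4 = 11+7 = 18
ES_Task 5 = max(EF_Task 1=11, EF_Task 2=8) = 11; EF_Task 5 = 11+9 = 20
ES_Task 6 = max(EF_Task 1=11, EF_Task 2=8) = 11; EF_Task 6 = 11+14 = 25
ES_Task 7 = 11; EF_Task 7 = 11+4 = 15
ES_Task 8 = max(EF_Task 3=22, EF_Task 4=18, EF_Task 5=20, EF_Task 6=25, EF_Task 7=15) = 25; EF_Task 8 = 25+11 = 36
Expected project duration μ = 36 days. Critical path: Task 1 → Task 6 → Task 8.

Variances on critical path: σ²_Task 1=4.000, σ²_Task 6=9.000, σ²_Task 8=7.111.
Largest is σ²_Task 6 = 9.000.

Task 6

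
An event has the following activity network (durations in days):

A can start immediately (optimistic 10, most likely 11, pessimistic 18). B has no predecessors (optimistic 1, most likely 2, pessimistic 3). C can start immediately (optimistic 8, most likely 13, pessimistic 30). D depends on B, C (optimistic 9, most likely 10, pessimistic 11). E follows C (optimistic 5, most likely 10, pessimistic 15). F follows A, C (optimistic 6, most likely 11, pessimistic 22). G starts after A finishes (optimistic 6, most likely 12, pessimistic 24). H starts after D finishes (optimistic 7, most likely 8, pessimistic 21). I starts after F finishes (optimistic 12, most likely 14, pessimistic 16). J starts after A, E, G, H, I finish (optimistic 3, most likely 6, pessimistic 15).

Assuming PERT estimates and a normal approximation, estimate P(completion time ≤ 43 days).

0.159

te_A = (10 + 4·11 + 18)/6 = 72/6 = 12; σ²_A = ((18−10)/6)² = 1.778
te_B = (1 + 4·2 + 3)/6 = 12/6 = 2; σ²_B = ((3−1)/6)² = 0.111
te_C = (8 + 4·13 + 30)/6 = 90/6 = 15; σ²_C = ((30−8)/6)² = 13.444
te_D = (9 + 4·10 + 11)/6 = 60/6 = 10; σ²_D = ((11−9)/6)² = 0.111
te_E = (5 + 4·10 + 15)/6 = 60/6 = 10; σ²_E = ((15−5)/6)² = 2.778
te_F = (6 + 4·11 + 22)/6 = 72/6 = 12; σ²_F = ((22−6)/6)² = 7.111
te_G = (6 + 4·12 + 24)/6 = 78/6 = 13; σ²_G = ((24−6)/6)² = 9.000
te_H = (7 + 4·8 + 21)/6 = 60/6 = 10; σ²_H = ((21−7)/6)² = 5.444
te_I = (12 + 4·14 + 16)/6 = 84/6 = 14; σ²_I = ((16−12)/6)² = 0.444
te_J = (3 + 4·6 + 15)/6 = 42/6 = 7; σ²_J = ((15−3)/6)² = 4.000

Forward pass:
ES_A = 0; EF_A = 12
ES_B = 0; EF_B = 2
ES_C = 0; EF_C = 15
ES_D = max(EF_B=2, EF_C=15) = 15; EF_D = 15+10 = 25
ES_E = 15; EF_E = 15+10 = 25
ES_F = max(EF_A=12, EF_C=15) = 15; EF_F = 15+12 = 27
ES_G = 12; EF_G = 12+13 = 25
ES_H = 25; EF_H = 25+10 = 35
ES_I = 27; EF_I = 27+14 = 41
ES_J = max(EF_A=12, EF_E=25, EF_G=25, EF_H=35, EF_I=41) = 41; EF_J = 41+7 = 48
Expected project duration μ = 48 days. Critical path: C → F → I → J.

Variance along critical path = 13.444 + 7.111 + 0.444 + 4.000 = 25.000; σ = √25.000 = 5.000 days.
Z = (43 − 48) / 5.000 = -1.000
P(T ≤ 43) = Φ(-1.000) ≈ 0.159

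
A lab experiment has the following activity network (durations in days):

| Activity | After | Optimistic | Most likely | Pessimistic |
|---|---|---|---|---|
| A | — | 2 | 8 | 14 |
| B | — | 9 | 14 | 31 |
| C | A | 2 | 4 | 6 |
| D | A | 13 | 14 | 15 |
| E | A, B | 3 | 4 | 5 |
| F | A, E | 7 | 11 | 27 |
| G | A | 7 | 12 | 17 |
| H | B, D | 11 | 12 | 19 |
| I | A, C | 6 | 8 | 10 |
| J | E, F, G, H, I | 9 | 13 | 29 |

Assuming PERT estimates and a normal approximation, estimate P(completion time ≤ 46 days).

te_A = (2 + 4·8 + 14)/6 = 48/6 = 8; σ²_A = ((14−2)/6)² = 4.000
te_B = (9 + 4·14 + 31)/6 = 96/6 = 16; σ²_B = ((31−9)/6)² = 13.444
te_C = (2 + 4·4 + 6)/6 = 24/6 = 4; σ²_C = ((6−2)/6)² = 0.444
te_D = (13 + 4·14 + 15)/6 = 84/6 = 14; σ²_D = ((15−13)/6)² = 0.111
te_E = (3 + 4·4 + 5)/6 = 24/6 = 4; σ²_E = ((5−3)/6)² = 0.111
te_F = (7 + 4·11 + 27)/6 = 78/6 = 13; σ²_F = ((27−7)/6)² = 11.111
te_G = (7 + 4·12 + 17)/6 = 72/6 = 12; σ²_G = ((17−7)/6)² = 2.778
te_H = (11 + 4·12 + 19)/6 = 78/6 = 13; σ²_H = ((19−11)/6)² = 1.778
te_I = (6 + 4·8 + 10)/6 = 48/6 = 8; σ²_I = ((10−6)/6)² = 0.444
te_J = (9 + 4·13 + 29)/6 = 90/6 = 15; σ²_J = ((29−9)/6)² = 11.111

Forward pass:
ES_A = 0; EF_A = 8
ES_B = 0; EF_B = 16
ES_C = 8; EF_C = 8+4 = 12
ES_D = 8; EF_D = 8+14 = 22
ES_E = max(EF_A=8, EF_B=16) = 16; EF_E = 16+4 = 20
ES_F = max(EF_A=8, EF_E=20) = 20; EF_F = 20+13 = 33
ES_G = 8; EF_G = 8+12 = 20
ES_H = max(EF_B=16, EF_D=22) = 22; EF_H = 22+13 = 35
ES_I = max(EF_A=8, EF_C=12) = 12; EF_I = 12+8 = 20
ES_J = max(EF_E=20, EF_F=33, EF_G=20, EF_H=35, EF_I=20) = 35; EF_J = 35+15 = 50
Expected project duration μ = 50 days. Critical path: A → D → H → J.

Variance along critical path = 4.000 + 0.111 + 1.778 + 11.111 = 17.000; σ = √17.000 = 4.123 days.
Z = (46 − 50) / 4.123 = -0.970
P(T ≤ 46) = Φ(-0.970) ≈ 0.166

0.166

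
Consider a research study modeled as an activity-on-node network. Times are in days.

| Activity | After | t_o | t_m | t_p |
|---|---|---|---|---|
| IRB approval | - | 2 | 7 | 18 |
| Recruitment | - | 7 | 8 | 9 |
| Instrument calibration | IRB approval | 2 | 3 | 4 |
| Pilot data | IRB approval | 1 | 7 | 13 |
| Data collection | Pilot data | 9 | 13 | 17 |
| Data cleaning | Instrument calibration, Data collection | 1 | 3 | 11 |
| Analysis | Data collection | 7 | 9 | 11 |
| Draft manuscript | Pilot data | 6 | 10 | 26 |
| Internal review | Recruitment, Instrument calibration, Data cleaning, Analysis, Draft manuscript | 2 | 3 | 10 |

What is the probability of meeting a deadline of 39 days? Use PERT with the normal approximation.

te_IRB approval = (2 + 4·7 + 18)/6 = 48/6 = 8; σ²_IRB approval = ((18−2)/6)² = 7.111
te_Recruitment = (7 + 4·8 + 9)/6 = 48/6 = 8; σ²_Recruitment = ((9−7)/6)² = 0.111
te_Instrument calibration = (2 + 4·3 + 4)/6 = 18/6 = 3; σ²_Instrument calibration = ((4−2)/6)² = 0.111
te_Pilot data = (1 + 4·7 + 13)/6 = 42/6 = 7; σ²_Pilot data = ((13−1)/6)² = 4.000
te_Data collection = (9 + 4·13 + 17)/6 = 78/6 = 13; σ²_Data collection = ((17−9)/6)² = 1.778
te_Data cleaning = (1 + 4·3 + 11)/6 = 24/6 = 4; σ²_Data cleaning = ((11−1)/6)² = 2.778
te_Analysis = (7 + 4·9 + 11)/6 = 54/6 = 9; σ²_Analysis = ((11−7)/6)² = 0.444
te_Draft manuscript = (6 + 4·10 + 26)/6 = 72/6 = 12; σ²_Draft manuscript = ((26−6)/6)² = 11.111
te_Internal review = (2 + 4·3 + 10)/6 = 24/6 = 4; σ²_Internal review = ((10−2)/6)² = 1.778

Forward pass:
ES_IRB approval = 0; EF_IRB approval = 8
ES_Recruitment = 0; EF_Recruitment = 8
ES_Instrument calibration = 8; EF_Instrument calibration = 8+3 = 11
ES_Pilot data = 8; EF_Pilot data = 8+7 = 15
ES_Data collection = 15; EF_Data collection = 15+13 = 28
ES_Data cleaning = max(EF_Instrument calibration=11, EF_Data collection=28) = 28; EF_Data cleaning = 28+4 = 32
ES_Analysis = 28; EF_Analysis = 28+9 = 37
ES_Draft manuscript = 15; EF_Draft manuscript = 15+12 = 27
ES_Internal review = max(EF_Recruitment=8, EF_Instrument calibration=11, EF_Data cleaning=32, EF_Analysis=37, EF_Draft manuscript=27) = 37; EF_Internal review = 37+4 = 41
Expected project duration μ = 41 days. Critical path: IRB approval → Pilot data → Data collection → Analysis → Internal review.

Variance along critical path = 7.111 + 4.000 + 1.778 + 0.444 + 1.778 = 15.111; σ = √15.111 = 3.887 days.
Z = (39 − 41) / 3.887 = -0.514
P(T ≤ 39) = Φ(-0.514) ≈ 0.303

0.303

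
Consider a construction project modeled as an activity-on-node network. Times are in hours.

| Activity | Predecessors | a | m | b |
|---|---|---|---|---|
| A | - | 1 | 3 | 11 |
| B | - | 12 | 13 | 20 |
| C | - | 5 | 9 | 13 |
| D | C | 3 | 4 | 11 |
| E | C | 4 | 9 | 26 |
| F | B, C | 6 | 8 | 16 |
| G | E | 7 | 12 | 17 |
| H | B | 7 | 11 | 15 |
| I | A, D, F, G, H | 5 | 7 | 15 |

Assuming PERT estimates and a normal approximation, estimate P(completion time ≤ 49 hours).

te_A = (1 + 4·3 + 11)/6 = 24/6 = 4; σ²_A = ((11−1)/6)² = 2.778
te_B = (12 + 4·13 + 20)/6 = 84/6 = 14; σ²_B = ((20−12)/6)² = 1.778
te_C = (5 + 4·9 + 13)/6 = 54/6 = 9; σ²_C = ((13−5)/6)² = 1.778
te_D = (3 + 4·4 + 11)/6 = 30/6 = 5; σ²_D = ((11−3)/6)² = 1.778
te_E = (4 + 4·9 + 26)/6 = 66/6 = 11; σ²_E = ((26−4)/6)² = 13.444
te_F = (6 + 4·8 + 16)/6 = 54/6 = 9; σ²_F = ((16−6)/6)² = 2.778
te_G = (7 + 4·12 + 17)/6 = 72/6 = 12; σ²_G = ((17−7)/6)² = 2.778
te_H = (7 + 4·11 + 15)/6 = 66/6 = 11; σ²_H = ((15−7)/6)² = 1.778
te_I = (5 + 4·7 + 15)/6 = 48/6 = 8; σ²_I = ((15−5)/6)² = 2.778

Forward pass:
ES_A = 0; EF_A = 4
ES_B = 0; EF_B = 14
ES_C = 0; EF_C = 9
ES_D = 9; EF_D = 9+5 = 14
ES_E = 9; EF_E = 9+11 = 20
ES_F = max(EF_B=14, EF_C=9) = 14; EF_F = 14+9 = 23
ES_G = 20; EF_G = 20+12 = 32
ES_H = 14; EF_H = 14+11 = 25
ES_I = max(EF_A=4, EF_D=14, EF_F=23, EF_G=32, EF_H=25) = 32; EF_I = 32+8 = 40
Expected project duration μ = 40 hours. Critical path: C → E → G → I.

Variance along critical path = 1.778 + 13.444 + 2.778 + 2.778 = 20.778; σ = √20.778 = 4.558 hours.
Z = (49 − 40) / 4.558 = 1.974
P(T ≤ 49) = Φ(1.974) ≈ 0.976

0.976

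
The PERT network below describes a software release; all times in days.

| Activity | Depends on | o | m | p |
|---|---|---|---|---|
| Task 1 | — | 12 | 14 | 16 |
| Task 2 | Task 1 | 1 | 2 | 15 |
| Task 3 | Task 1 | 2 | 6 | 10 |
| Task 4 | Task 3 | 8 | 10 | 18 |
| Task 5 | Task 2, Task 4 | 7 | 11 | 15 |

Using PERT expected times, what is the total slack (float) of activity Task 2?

te_Task 1 = (12 + 4·14 + 16)/6 = 84/6 = 14
te_Task 2 = (1 + 4·2 + 15)/6 = 24/6 = 4
te_Task 3 = (2 + 4·6 + 10)/6 = 36/6 = 6
te_Task 4 = (8 + 4·10 + 18)/6 = 66/6 = 11
te_Task 5 = (7 + 4·11 + 15)/6 = 66/6 = 11

Forward pass:
ES_Task 1 = 0; EF_Task 1 = 14
ES_Task 2 = 14; EF_Task 2 = 14+4 = 18
ES_Task 3 = 14; EF_Task 3 = 14+6 = 20
ES_Task 4 = 20; EF_Task 4 = 20+11 = 31
ES_Task 5 = max(EF_Task 2=18, EF_Task 4=31) = 31; EF_Task 5 = 31+11 = 42
Expected project duration μ = 42 days. Critical path: Task 1 → Task 3 → Task 4 → Task 5.

Backward pass:
LF_Task 5 = 42; LS_Task 5 = 42−11 = 31
LF_Task 4 = LS_Task 5 = 31; LS_Task 4 = 31−11 = 20
LF_Task 3 = LS_Task 4 = 20; LS_Task 3 = 20−6 = 14
LF_Task 2 = LS_Task 5 = 31; LS_Task 2 = 31−4 = 27
LF_Task 1 = min(LS_Task 2=27, LS_Task 3=14) = 14; LS_Task 1 = 14−14 = 0
Slack_Task 2 = LS_Task 2 − ES_Task 2 = 27 − 14 = 13

13 days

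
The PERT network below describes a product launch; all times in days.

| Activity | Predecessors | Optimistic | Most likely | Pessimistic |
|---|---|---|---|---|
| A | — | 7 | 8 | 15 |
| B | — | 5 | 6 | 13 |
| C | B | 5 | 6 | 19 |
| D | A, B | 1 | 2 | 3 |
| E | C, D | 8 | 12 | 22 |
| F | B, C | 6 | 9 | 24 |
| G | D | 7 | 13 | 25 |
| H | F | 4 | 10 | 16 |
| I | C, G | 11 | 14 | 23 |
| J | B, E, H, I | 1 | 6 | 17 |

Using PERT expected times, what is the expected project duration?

47 days

te_A = (7 + 4·8 + 15)/6 = 54/6 = 9
te_B = (5 + 4·6 + 13)/6 = 42/6 = 7
te_C = (5 + 4·6 + 19)/6 = 48/6 = 8
te_D = (1 + 4·2 + 3)/6 = 12/6 = 2
te_E = (8 + 4·12 + 22)/6 = 78/6 = 13
te_F = (6 + 4·9 + 24)/6 = 66/6 = 11
te_G = (7 + 4·13 + 25)/6 = 84/6 = 14
te_H = (4 + 4·10 + 16)/6 = 60/6 = 10
te_I = (11 + 4·14 + 23)/6 = 90/6 = 15
te_J = (1 + 4·6 + 17)/6 = 42/6 = 7

Forward pass:
ES_A = 0; EF_A = 9
ES_B = 0; EF_B = 7
ES_C = 7; EF_C = 7+8 = 15
ES_D = max(EF_A=9, EF_B=7) = 9; EF_D = 9+2 = 11
ES_E = max(EF_C=15, EF_D=11) = 15; EF_E = 15+13 = 28
ES_F = max(EF_B=7, EF_C=15) = 15; EF_F = 15+11 = 26
ES_G = 11; EF_G = 11+14 = 25
ES_H = 26; EF_H = 26+10 = 36
ES_I = max(EF_C=15, EF_G=25) = 25; EF_I = 25+15 = 40
ES_J = max(EF_B=7, EF_E=28, EF_H=36, EF_I=40) = 40; EF_J = 40+7 = 47
Expected project duration μ = 47 days. Critical path: A → D → G → I → J.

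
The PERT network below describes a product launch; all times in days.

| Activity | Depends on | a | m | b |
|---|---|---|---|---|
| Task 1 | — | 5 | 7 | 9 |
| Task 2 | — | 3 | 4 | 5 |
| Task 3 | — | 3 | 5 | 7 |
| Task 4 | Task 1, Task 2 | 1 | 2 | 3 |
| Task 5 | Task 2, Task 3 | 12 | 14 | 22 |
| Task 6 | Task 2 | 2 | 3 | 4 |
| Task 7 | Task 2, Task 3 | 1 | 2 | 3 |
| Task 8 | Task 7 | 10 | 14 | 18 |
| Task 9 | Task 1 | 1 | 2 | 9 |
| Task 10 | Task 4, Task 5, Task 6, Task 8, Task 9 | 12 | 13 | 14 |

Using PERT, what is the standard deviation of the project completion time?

1.56 days

te_Task 1 = (5 + 4·7 + 9)/6 = 42/6 = 7; σ²_Task 1 = ((9−5)/6)² = 0.444
te_Task 2 = (3 + 4·4 + 5)/6 = 24/6 = 4; σ²_Task 2 = ((5−3)/6)² = 0.111
te_Task 3 = (3 + 4·5 + 7)/6 = 30/6 = 5; σ²_Task 3 = ((7−3)/6)² = 0.444
te_Task 4 = (1 + 4·2 + 3)/6 = 12/6 = 2; σ²_Task 4 = ((3−1)/6)² = 0.111
te_Task 5 = (12 + 4·14 + 22)/6 = 90/6 = 15; σ²_Task 5 = ((22−12)/6)² = 2.778
te_Task 6 = (2 + 4·3 + 4)/6 = 18/6 = 3; σ²_Task 6 = ((4−2)/6)² = 0.111
te_Task 7 = (1 + 4·2 + 3)/6 = 12/6 = 2; σ²_Task 7 = ((3−1)/6)² = 0.111
te_Task 8 = (10 + 4·14 + 18)/6 = 84/6 = 14; σ²_Task 8 = ((18−10)/6)² = 1.778
te_Task 9 = (1 + 4·2 + 9)/6 = 18/6 = 3; σ²_Task 9 = ((9−1)/6)² = 1.778
te_Task 10 = (12 + 4·13 + 14)/6 = 78/6 = 13; σ²_Task 10 = ((14−12)/6)² = 0.111

Forward pass:
ES_Task 1 = 0; EF_Task 1 = 7
ES_Task 2 = 0; EF_Task 2 = 4
ES_Task 3 = 0; EF_Task 3 = 5
ES_Task 4 = max(EF_Task 1=7, EF_Task 2=4) = 7; EF_Task 4 = 7+2 = 9
ES_Task 5 = max(EF_Task 2=4, EF_Task 3=5) = 5; EF_Task 5 = 5+15 = 20
ES_Task 6 = 4; EF_Task 6 = 4+3 = 7
ES_Task 7 = max(EF_Task 2=4, EF_Task 3=5) = 5; EF_Task 7 = 5+2 = 7
ES_Task 8 = 7; EF_Task 8 = 7+14 = 21
ES_Task 9 = 7; EF_Task 9 = 7+3 = 10
ES_Task 10 = max(EF_Task 4=9, EF_Task 5=20, EF_Task 6=7, EF_Task 8=21, EF_Task 9=10) = 21; EF_Task 10 = 21+13 = 34
Expected project duration μ = 34 days. Critical path: Task 3 → Task 7 → Task 8 → Task 10.

Variance along critical path = 0.444 + 0.111 + 1.778 + 0.111 = 2.444
σ = √2.444 = 1.563 days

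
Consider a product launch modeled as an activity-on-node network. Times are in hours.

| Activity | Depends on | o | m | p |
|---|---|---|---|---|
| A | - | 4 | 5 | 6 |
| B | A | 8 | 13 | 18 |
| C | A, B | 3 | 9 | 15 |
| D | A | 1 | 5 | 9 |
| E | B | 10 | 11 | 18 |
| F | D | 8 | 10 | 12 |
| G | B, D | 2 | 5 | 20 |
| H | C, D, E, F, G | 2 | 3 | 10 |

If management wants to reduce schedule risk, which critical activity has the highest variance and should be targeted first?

B

te_A = (4 + 4·5 + 6)/6 = 30/6 = 5; σ²_A = ((6−4)/6)² = 0.111
te_B = (8 + 4·13 + 18)/6 = 78/6 = 13; σ²_B = ((18−8)/6)² = 2.778
te_C = (3 + 4·9 + 15)/6 = 54/6 = 9; σ²_C = ((15−3)/6)² = 4.000
te_D = (1 + 4·5 + 9)/6 = 30/6 = 5; σ²_D = ((9−1)/6)² = 1.778
te_E = (10 + 4·11 + 18)/6 = 72/6 = 12; σ²_E = ((18−10)/6)² = 1.778
te_F = (8 + 4·10 + 12)/6 = 60/6 = 10; σ²_F = ((12−8)/6)² = 0.444
te_G = (2 + 4·5 + 20)/6 = 42/6 = 7; σ²_G = ((20−2)/6)² = 9.000
te_H = (2 + 4·3 + 10)/6 = 24/6 = 4; σ²_H = ((10−2)/6)² = 1.778

Forward pass:
ES_A = 0; EF_A = 5
ES_B = 5; EF_B = 5+13 = 18
ES_C = max(EF_A=5, EF_B=18) = 18; EF_C = 18+9 = 27
ES_D = 5; EF_D = 5+5 = 10
ES_E = 18; EF_E = 18+12 = 30
ES_F = 10; EF_F = 10+10 = 20
ES_G = max(EF_B=18, EF_D=10) = 18; EF_G = 18+7 = 25
ES_H = max(EF_C=27, EF_D=10, EF_E=30, EF_F=20, EF_G=25) = 30; EF_H = 30+4 = 34
Expected project duration μ = 34 hours. Critical path: A → B → E → H.

Variances on critical path: σ²_A=0.111, σ²_B=2.778, σ²_E=1.778, σ²_H=1.778.
Largest is σ²_B = 2.778.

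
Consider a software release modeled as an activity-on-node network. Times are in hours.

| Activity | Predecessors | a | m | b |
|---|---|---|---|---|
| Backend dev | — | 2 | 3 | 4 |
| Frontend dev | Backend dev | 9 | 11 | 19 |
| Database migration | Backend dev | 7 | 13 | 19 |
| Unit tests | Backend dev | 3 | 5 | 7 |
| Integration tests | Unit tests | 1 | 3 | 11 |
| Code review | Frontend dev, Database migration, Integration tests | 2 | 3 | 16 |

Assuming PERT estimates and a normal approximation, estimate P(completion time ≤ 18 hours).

te_Backend dev = (2 + 4·3 + 4)/6 = 18/6 = 3; σ²_Backend dev = ((4−2)/6)² = 0.111
te_Frontend dev = (9 + 4·11 + 19)/6 = 72/6 = 12; σ²_Frontend dev = ((19−9)/6)² = 2.778
te_Database migration = (7 + 4·13 + 19)/6 = 78/6 = 13; σ²_Database migration = ((19−7)/6)² = 4.000
te_Unit tests = (3 + 4·5 + 7)/6 = 30/6 = 5; σ²_Unit tests = ((7−3)/6)² = 0.444
te_Integration tests = (1 + 4·3 + 11)/6 = 24/6 = 4; σ²_Integration tests = ((11−1)/6)² = 2.778
te_Code review = (2 + 4·3 + 16)/6 = 30/6 = 5; σ²_Code review = ((16−2)/6)² = 5.444

Forward pass:
ES_Backend dev = 0; EF_Backend dev = 3
ES_Frontend dev = 3; EF_Frontend dev = 3+12 = 15
ES_Database migration = 3; EF_Database migration = 3+13 = 16
ES_Unit tests = 3; EF_Unit tests = 3+5 = 8
ES_Integration tests = 8; EF_Integration tests = 8+4 = 12
ES_Code review = max(EF_Frontend dev=15, EF_Database migration=16, EF_Integration tests=12) = 16; EF_Code review = 16+5 = 21
Expected project duration μ = 21 hours. Critical path: Backend dev → Database migration → Code review.

Variance along critical path = 0.111 + 4.000 + 5.444 = 9.556; σ = √9.556 = 3.091 hours.
Z = (18 − 21) / 3.091 = -0.970
P(T ≤ 18) = Φ(-0.970) ≈ 0.166

0.166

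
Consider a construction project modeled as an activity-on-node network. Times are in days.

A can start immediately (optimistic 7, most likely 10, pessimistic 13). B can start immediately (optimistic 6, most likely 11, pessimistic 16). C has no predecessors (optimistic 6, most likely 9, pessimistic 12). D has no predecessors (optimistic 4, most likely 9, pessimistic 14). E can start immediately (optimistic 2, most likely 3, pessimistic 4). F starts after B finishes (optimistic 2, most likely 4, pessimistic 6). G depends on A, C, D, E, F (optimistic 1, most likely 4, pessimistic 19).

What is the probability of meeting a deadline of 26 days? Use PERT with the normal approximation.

0.924

te_A = (7 + 4·10 + 13)/6 = 60/6 = 10; σ²_A = ((13−7)/6)² = 1.000
te_B = (6 + 4·11 + 16)/6 = 66/6 = 11; σ²_B = ((16−6)/6)² = 2.778
te_C = (6 + 4·9 + 12)/6 = 54/6 = 9; σ²_C = ((12−6)/6)² = 1.000
te_D = (4 + 4·9 + 14)/6 = 54/6 = 9; σ²_D = ((14−4)/6)² = 2.778
te_E = (2 + 4·3 + 4)/6 = 18/6 = 3; σ²_E = ((4−2)/6)² = 0.111
te_F = (2 + 4·4 + 6)/6 = 24/6 = 4; σ²_F = ((6−2)/6)² = 0.444
te_G = (1 + 4·4 + 19)/6 = 36/6 = 6; σ²_G = ((19−1)/6)² = 9.000

Forward pass:
ES_A = 0; EF_A = 10
ES_B = 0; EF_B = 11
ES_C = 0; EF_C = 9
ES_D = 0; EF_D = 9
ES_E = 0; EF_E = 3
ES_F = 11; EF_F = 11+4 = 15
ES_G = max(EF_A=10, EF_C=9, EF_D=9, EF_E=3, EF_F=15) = 15; EF_G = 15+6 = 21
Expected project duration μ = 21 days. Critical path: B → F → G.

Variance along critical path = 2.778 + 0.444 + 9.000 = 12.222; σ = √12.222 = 3.496 days.
Z = (26 − 21) / 3.496 = 1.430
P(T ≤ 26) = Φ(1.430) ≈ 0.924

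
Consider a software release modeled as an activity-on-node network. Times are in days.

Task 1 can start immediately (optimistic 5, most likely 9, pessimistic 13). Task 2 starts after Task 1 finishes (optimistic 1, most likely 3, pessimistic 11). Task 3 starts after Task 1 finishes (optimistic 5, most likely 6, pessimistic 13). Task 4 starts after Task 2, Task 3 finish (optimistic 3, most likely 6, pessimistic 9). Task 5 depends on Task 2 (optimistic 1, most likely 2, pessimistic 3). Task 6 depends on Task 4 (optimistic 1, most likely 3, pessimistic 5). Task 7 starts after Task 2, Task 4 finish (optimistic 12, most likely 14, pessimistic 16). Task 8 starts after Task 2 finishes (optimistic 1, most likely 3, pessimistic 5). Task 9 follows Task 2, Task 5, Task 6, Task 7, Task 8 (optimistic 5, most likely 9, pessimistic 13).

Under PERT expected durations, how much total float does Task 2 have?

3 days

te_Task 1 = (5 + 4·9 + 13)/6 = 54/6 = 9
te_Task 2 = (1 + 4·3 + 11)/6 = 24/6 = 4
te_Task 3 = (5 + 4·6 + 13)/6 = 42/6 = 7
te_Task 4 = (3 + 4·6 + 9)/6 = 36/6 = 6
te_Task 5 = (1 + 4·2 + 3)/6 = 12/6 = 2
te_Task 6 = (1 + 4·3 + 5)/6 = 18/6 = 3
te_Task 7 = (12 + 4·14 + 16)/6 = 84/6 = 14
te_Task 8 = (1 + 4·3 + 5)/6 = 18/6 = 3
te_Task 9 = (5 + 4·9 + 13)/6 = 54/6 = 9

Forward pass:
ES_Task 1 = 0; EF_Task 1 = 9
ES_Task 2 = 9; EF_Task 2 = 9+4 = 13
ES_Task 3 = 9; EF_Task 3 = 9+7 = 16
ES_Task 4 = max(EF_Task 2=13, EF_Task 3=16) = 16; EF_Task 4 = 16+6 = 22
ES_Task 5 = 13; EF_Task 5 = 13+2 = 15
ES_Task 6 = 22; EF_Task 6 = 22+3 = 25
ES_Task 7 = max(EF_Task 2=13, EF_Task 4=22) = 22; EF_Task 7 = 22+14 = 36
ES_Task 8 = 13; EF_Task 8 = 13+3 = 16
ES_Task 9 = max(EF_Task 2=13, EF_Task 5=15, EF_Task 6=25, EF_Task 7=36, EF_Task 8=16) = 36; EF_Task 9 = 36+9 = 45
Expected project duration μ = 45 days. Critical path: Task 1 → Task 3 → Task 4 → Task 7 → Task 9.

Backward pass:
LF_Task 9 = 45; LS_Task 9 = 45−9 = 36
LF_Task 8 = LS_Task 9 = 36; LS_Task 8 = 36−3 = 33
LF_Task 7 = LS_Task 9 = 36; LS_Task 7 = 36−14 = 22
LF_Task 6 = LS_Task 9 = 36; LS_Task 6 = 36−3 = 33
LF_Task 5 = LS_Task 9 = 36; LS_Task 5 = 36−2 = 34
LF_Task 4 = min(LS_Task 6=33, LS_Task 7=22) = 22; LS_Task 4 = 22−6 = 16
LF_Task 3 = LS_Task 4 = 16; LS_Task 3 = 16−7 = 9
LF_Task 2 = min(LS_Task 4=16, LS_Task 5=34, LS_Task 7=22, LS_Task 8=33, LS_Task 9=36) = 16; LS_Task 2 = 16−4 = 12
LF_Task 1 = min(LS_Task 2=12, LS_Task 3=9) = 9; LS_Task 1 = 9−9 = 0
Slack_Task 2 = LS_Task 2 − ES_Task 2 = 12 − 9 = 3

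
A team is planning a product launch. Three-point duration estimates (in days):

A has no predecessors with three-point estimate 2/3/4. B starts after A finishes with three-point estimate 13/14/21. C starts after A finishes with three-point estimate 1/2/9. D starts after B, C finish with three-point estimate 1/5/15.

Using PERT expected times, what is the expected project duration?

24 days

te_A = (2 + 4·3 + 4)/6 = 18/6 = 3
te_B = (13 + 4·14 + 21)/6 = 90/6 = 15
te_C = (1 + 4·2 + 9)/6 = 18/6 = 3
te_D = (1 + 4·5 + 15)/6 = 36/6 = 6

Forward pass:
ES_A = 0; EF_A = 3
ES_B = 3; EF_B = 3+15 = 18
ES_C = 3; EF_C = 3+3 = 6
ES_D = max(EF_B=18, EF_C=6) = 18; EF_D = 18+6 = 24
Expected project duration μ = 24 days. Critical path: A → B → D.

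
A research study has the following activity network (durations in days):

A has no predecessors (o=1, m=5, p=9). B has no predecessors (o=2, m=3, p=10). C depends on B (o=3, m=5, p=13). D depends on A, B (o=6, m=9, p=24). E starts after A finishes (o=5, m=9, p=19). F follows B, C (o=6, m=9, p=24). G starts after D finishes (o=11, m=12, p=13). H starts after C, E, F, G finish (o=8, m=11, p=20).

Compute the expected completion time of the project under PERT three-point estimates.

40 days

te_A = (1 + 4·5 + 9)/6 = 30/6 = 5
te_B = (2 + 4·3 + 10)/6 = 24/6 = 4
te_C = (3 + 4·5 + 13)/6 = 36/6 = 6
te_D = (6 + 4·9 + 24)/6 = 66/6 = 11
te_E = (5 + 4·9 + 19)/6 = 60/6 = 10
te_F = (6 + 4·9 + 24)/6 = 66/6 = 11
te_G = (11 + 4·12 + 13)/6 = 72/6 = 12
te_H = (8 + 4·11 + 20)/6 = 72/6 = 12

Forward pass:
ES_A = 0; EF_A = 5
ES_B = 0; EF_B = 4
ES_C = 4; EF_C = 4+6 = 10
ES_D = max(EF_A=5, EF_B=4) = 5; EF_D = 5+11 = 16
ES_E = 5; EF_E = 5+10 = 15
ES_F = max(EF_B=4, EF_C=10) = 10; EF_F = 10+11 = 21
ES_G = 16; EF_G = 16+12 = 28
ES_H = max(EF_C=10, EF_E=15, EF_F=21, EF_G=28) = 28; EF_H = 28+12 = 40
Expected project duration μ = 40 days. Critical path: A → D → G → H.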